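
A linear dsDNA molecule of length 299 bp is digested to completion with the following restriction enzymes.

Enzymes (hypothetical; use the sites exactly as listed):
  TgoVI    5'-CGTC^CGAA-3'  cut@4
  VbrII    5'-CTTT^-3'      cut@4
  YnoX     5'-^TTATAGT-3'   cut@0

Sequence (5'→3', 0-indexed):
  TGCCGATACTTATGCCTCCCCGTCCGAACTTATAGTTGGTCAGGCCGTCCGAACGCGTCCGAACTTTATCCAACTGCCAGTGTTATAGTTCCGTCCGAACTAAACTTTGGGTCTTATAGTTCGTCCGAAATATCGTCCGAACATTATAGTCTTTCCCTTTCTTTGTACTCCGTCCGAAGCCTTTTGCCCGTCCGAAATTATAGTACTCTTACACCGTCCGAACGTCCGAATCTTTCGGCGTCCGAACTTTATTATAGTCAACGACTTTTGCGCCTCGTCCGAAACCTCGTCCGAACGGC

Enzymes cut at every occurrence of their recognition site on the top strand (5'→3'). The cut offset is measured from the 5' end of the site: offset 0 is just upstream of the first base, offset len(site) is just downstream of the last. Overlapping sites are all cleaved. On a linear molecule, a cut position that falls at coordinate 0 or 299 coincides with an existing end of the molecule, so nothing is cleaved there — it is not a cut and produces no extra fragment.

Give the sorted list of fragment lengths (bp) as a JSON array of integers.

Scan for sites:
  TgoVI (CGTCCGAA, off=4): starts [20, 45, 55, 91, 121, 133, 170, 188, 214, 222, 238, 275, 287] → cuts [24, 49, 59, 95, 125, 137, 174, 192, 218, 226, 242, 279, 291]
  VbrII (CTTT, off=4): starts [63, 104, 150, 156, 160, 180, 231, 246, 264] → cuts [67, 108, 154, 160, 164, 184, 235, 250, 268]
  YnoX (TTATAGT, off=0): starts [29, 82, 113, 143, 197, 251] → cuts [29, 82, 113, 143, 197, 251]

Pooled cuts: [24, 29, 49, 59, 67, 82, 95, 108, 113, 125, 137, 143, 154, 160, 164, 174, 184, 192, 197, 218, 226, 235, 242, 250, 251, 268, 279, 291]

Fragments:
  [0,24): 24 bp
  [24,29): 5 bp
  [29,49): 20 bp
  [49,59): 10 bp
  [59,67): 8 bp
  [67,82): 15 bp
  [82,95): 13 bp
  [95,108): 13 bp
  [108,113): 5 bp
  [113,125): 12 bp
  [125,137): 12 bp
  [137,143): 6 bp
  [143,154): 11 bp
  [154,160): 6 bp
  [160,164): 4 bp
  [164,174): 10 bp
  [174,184): 10 bp
  [184,192): 8 bp
  [192,197): 5 bp
  [197,218): 21 bp
  [218,226): 8 bp
  [226,235): 9 bp
  [235,242): 7 bp
  [242,250): 8 bp
  [250,251): 1 bp
  [251,268): 17 bp
  [268,279): 11 bp
  [279,291): 12 bp
  [291,299): 8 bp

[1,4,5,5,5,6,6,7,8,8,8,8,8,9,10,10,10,11,11,12,12,12,13,13,15,17,20,21,24]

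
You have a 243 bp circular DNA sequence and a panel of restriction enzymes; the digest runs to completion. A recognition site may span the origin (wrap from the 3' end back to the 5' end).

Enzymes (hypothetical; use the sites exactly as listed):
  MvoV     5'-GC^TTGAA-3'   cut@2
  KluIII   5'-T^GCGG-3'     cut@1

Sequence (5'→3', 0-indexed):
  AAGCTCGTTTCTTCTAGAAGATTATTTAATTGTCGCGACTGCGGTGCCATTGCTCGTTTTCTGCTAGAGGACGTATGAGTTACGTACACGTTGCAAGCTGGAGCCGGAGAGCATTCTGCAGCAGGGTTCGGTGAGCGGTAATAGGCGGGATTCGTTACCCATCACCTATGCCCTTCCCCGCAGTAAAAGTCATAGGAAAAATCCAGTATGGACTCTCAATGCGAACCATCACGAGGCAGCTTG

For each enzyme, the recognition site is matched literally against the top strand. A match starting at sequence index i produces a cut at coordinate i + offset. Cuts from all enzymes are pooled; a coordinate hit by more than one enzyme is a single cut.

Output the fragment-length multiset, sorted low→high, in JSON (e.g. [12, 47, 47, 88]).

Per-enzyme occurrences:
  MvoV GCTTGAA/2: at [238] ⇒ [240]
  KluIII TGCGG/1: at [39] ⇒ [40]

All cut coordinates (distinct, sorted): [40, 240]

Fragments:
  40→240: 200 bp
  240→40 (wrap): 243-240+40 = 43 bp

[43,200]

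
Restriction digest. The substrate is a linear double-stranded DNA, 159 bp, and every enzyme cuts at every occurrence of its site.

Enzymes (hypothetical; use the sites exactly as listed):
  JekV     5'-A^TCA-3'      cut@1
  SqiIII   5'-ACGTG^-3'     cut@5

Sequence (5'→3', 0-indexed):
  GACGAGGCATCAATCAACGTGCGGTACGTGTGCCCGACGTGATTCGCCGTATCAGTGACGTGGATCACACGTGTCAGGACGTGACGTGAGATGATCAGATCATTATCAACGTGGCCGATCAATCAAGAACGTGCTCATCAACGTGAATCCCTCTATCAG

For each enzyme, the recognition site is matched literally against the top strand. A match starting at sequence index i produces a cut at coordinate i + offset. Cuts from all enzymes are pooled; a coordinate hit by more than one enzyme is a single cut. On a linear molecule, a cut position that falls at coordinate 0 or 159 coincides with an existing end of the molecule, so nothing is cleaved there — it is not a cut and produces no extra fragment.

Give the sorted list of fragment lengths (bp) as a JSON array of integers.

[2,4,4,4,4,5,5,5,6,6,8,8,8,9,9,9,10,10,10,11,11,11]

Per-enzyme occurrences:
  JekV (ATCA, off=1): starts [8, 12, 50, 63, 93, 98, 104, 117, 121, 136, 154] → cuts [9, 13, 51, 64, 94, 99, 105, 118, 122, 137, 155]
  SqiIII (ACGTG, off=5): starts [16, 25, 36, 57, 68, 78, 83, 108, 128, 140] → cuts [21, 30, 41, 62, 73, 83, 88, 113, 133, 145]

All cut coordinates (distinct, sorted): [9, 13, 21, 30, 41, 51, 62, 64, 73, 83, 88, 94, 99, 105, 113, 118, 122, 133, 137, 145, 155]

Fragment lengths:
  [0,9): 9 bp
  [9,13): 4 bp
  [13,21): 8 bp
  [21,30): 9 bp
  [30,41): 11 bp
  [41,51): 10 bp
  [51,62): 11 bp
  [62,64): 2 bp
  [64,73): 9 bp
  [73,83): 10 bp
  [83,88): 5 bp
  [88,94): 6 bp
  [94,99): 5 bp
  [99,105): 6 bp
  [105,113): 8 bp
  [113,118): 5 bp
  [118,122): 4 bp
  [122,133): 11 bp
  [133,137): 4 bp
  [137,145): 8 bp
  [145,155): 10 bp
  [155,159): 4 bp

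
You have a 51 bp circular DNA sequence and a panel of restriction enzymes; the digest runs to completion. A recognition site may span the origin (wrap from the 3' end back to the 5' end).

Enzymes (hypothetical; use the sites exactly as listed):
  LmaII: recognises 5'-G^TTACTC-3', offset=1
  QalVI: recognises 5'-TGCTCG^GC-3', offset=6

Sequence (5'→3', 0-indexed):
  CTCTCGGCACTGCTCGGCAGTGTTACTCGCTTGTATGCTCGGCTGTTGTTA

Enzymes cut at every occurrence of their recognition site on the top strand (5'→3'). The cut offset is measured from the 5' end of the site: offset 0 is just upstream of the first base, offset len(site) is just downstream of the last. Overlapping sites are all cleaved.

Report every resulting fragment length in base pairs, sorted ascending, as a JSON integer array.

[6,7,19,19]

Site scan:
  LmaII (GTTACTC, off=1): starts [21, 47] → cuts [22, 48]
  QalVI (TGCTCGGC, off=6): starts [10, 35] → cuts [16, 41]

Pooled cuts: [16, 22, 41, 48]

Fragment lengths:
  16→22: 6 bp
  22→41: 19 bp
  41→48: 7 bp
  48→16 (wrap): 51-48+16 = 19 bp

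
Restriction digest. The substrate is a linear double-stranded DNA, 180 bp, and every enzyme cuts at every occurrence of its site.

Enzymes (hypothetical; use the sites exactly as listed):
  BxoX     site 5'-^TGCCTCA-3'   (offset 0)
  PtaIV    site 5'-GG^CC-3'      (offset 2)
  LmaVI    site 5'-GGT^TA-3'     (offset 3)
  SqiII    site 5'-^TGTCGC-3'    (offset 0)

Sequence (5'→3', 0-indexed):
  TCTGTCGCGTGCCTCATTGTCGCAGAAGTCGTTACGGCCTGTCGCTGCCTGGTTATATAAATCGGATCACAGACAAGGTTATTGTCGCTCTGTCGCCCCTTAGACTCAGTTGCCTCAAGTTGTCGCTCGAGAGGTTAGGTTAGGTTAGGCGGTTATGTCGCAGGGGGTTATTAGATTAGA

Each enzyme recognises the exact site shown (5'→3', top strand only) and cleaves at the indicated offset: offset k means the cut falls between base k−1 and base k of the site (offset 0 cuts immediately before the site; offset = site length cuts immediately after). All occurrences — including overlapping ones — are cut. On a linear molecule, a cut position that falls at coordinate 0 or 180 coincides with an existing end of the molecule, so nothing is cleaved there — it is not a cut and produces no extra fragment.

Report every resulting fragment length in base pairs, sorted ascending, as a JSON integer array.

Per-enzyme occurrences:
  BxoX TGCCTCA/0: at [9, 110] ⇒ [9, 110]
  PtaIV GGCC/2: at [35] ⇒ [37]
  LmaVI GGTTA/3: at [50, 76, 132, 137, 142, 150, 165] ⇒ [53, 79, 135, 140, 145, 153, 168]
  SqiII TGTCGC/0: at [2, 17, 39, 82, 90, 120, 155] ⇒ [2, 17, 39, 82, 90, 120, 155]

Pooled cuts: [2, 9, 17, 37, 39, 53, 79, 82, 90, 110, 120, 135, 140, 145, 153, 155, 168]

Fragments:
  [0,2): 2 bp
  [2,9): 7 bp
  [9,17): 8 bp
  [17,37): 20 bp
  [37,39): 2 bp
  [39,53): 14 bp
  [53,79): 26 bp
  [79,82): 3 bp
  [82,90): 8 bp
  [90,110): 20 bp
  [110,120): 10 bp
  [120,135): 15 bp
  [135,140): 5 bp
  [140,145): 5 bp
  [145,153): 8 bp
  [153,155): 2 bp
  [155,168): 13 bp
  [168,180): 12 bp

[2,2,2,3,5,5,7,8,8,8,10,12,13,14,15,20,20,26]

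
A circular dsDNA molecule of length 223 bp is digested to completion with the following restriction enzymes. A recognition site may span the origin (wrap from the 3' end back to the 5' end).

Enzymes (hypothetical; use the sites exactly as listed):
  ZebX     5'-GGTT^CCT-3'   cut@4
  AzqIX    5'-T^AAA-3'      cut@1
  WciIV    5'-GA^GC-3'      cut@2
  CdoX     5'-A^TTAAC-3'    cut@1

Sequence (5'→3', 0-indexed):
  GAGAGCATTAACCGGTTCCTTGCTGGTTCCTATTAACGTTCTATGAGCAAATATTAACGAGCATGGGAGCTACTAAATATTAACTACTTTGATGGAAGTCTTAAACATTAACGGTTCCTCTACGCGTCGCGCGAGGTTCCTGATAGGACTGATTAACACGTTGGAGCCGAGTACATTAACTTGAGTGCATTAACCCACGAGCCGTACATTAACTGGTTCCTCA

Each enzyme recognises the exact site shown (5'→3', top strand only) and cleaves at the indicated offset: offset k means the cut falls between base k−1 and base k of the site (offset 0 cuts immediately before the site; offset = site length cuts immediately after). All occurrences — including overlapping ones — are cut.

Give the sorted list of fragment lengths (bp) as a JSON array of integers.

Per-enzyme occurrences:
  ZebX (GGTTCCT, off=4): starts [13, 24, 112, 134, 214] → cuts [17, 28, 116, 138, 218]
  AzqIX (TAAA, off=1): starts [73, 101] → cuts [74, 102]
  WciIV (GAGC, off=2): starts [2, 44, 58, 66, 163, 198] → cuts [4, 46, 60, 68, 165, 200]
  CdoX (ATTAAC, off=1): starts [6, 31, 52, 78, 106, 151, 174, 188, 207] → cuts [7, 32, 53, 79, 107, 152, 175, 189, 208]

All cut coordinates (distinct, sorted): [4, 7, 17, 28, 32, 46, 53, 60, 68, 74, 79, 102, 107, 116, 138, 152, 165, 175, 189, 200, 208, 218]

Fragment lengths:
  4→7: 3 bp
  7→17: 10 bp
  17→28: 11 bp
  28→32: 4 bp
  32→46: 14 bp
  46→53: 7 bp
  53→60: 7 bp
  60→68: 8 bp
  68→74: 6 bp
  74→79: 5 bp
  79→102: 23 bp
  102→107: 5 bp
  107→116: 9 bp
  116→138: 22 bp
  138→152: 14 bp
  152→165: 13 bp
  165→175: 10 bp
  175→189: 14 bp
  189→200: 11 bp
  200→208: 8 bp
  208→218: 10 bp
  218→4 (wrap): 223-218+4 = 9 bp

[3,4,5,5,6,7,7,8,8,9,9,10,10,10,11,11,13,14,14,14,22,23]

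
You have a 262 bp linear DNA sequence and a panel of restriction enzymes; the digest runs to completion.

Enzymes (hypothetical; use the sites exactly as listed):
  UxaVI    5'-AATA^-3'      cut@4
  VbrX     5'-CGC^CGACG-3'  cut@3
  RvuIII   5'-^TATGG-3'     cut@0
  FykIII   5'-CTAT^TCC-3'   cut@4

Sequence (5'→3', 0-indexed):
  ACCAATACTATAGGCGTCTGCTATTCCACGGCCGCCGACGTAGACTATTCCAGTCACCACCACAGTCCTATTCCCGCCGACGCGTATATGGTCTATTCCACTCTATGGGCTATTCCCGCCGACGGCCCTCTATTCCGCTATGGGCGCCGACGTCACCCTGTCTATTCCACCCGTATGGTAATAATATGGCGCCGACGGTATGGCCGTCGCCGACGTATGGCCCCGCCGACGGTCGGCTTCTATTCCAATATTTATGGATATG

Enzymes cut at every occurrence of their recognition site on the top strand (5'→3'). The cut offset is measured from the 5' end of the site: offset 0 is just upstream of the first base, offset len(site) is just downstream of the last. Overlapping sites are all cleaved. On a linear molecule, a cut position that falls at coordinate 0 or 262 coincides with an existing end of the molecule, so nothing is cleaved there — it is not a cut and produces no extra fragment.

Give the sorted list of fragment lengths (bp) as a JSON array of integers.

Scan for sites:
  UxaVI AATA/4: at [3, 179, 182, 246] ⇒ [7, 183, 186, 250]
  VbrX CGCCGACG/3: at [32, 74, 116, 144, 189, 207, 223] ⇒ [35, 77, 119, 147, 192, 210, 226]
  RvuIII TATGG/0: at [86, 103, 138, 173, 184, 198, 215, 252] ⇒ [86, 103, 138, 173, 184, 198, 215, 252]
  FykIII CTATTCC/4: at [20, 44, 67, 92, 109, 129, 161, 239] ⇒ [24, 48, 71, 96, 113, 133, 165, 243]

All cut coordinates (distinct, sorted): [7, 24, 35, 48, 71, 77, 86, 96, 103, 113, 119, 133, 138, 147, 165, 173, 183, 184, 186, 192, 198, 210, 215, 226, 243, 250, 252]

Fragment lengths:
  [0,7): 7 bp
  [7,24): 17 bp
  [24,35): 11 bp
  [35,48): 13 bp
  [48,71): 23 bp
  [71,77): 6 bp
  [77,86): 9 bp
  [86,96): 10 bp
  [96,103): 7 bp
  [103,113): 10 bp
  [113,119): 6 bp
  [119,133): 14 bp
  [133,138): 5 bp
  [138,147): 9 bp
  [147,165): 18 bp
  [165,173): 8 bp
  [173,183): 10 bp
  [183,184): 1 bp
  [184,186): 2 bp
  [186,192): 6 bp
  [192,198): 6 bp
  [198,210): 12 bp
  [210,215): 5 bp
  [215,226): 11 bp
  [226,243): 17 bp
  [243,250): 7 bp
  [250,252): 2 bp
  [252,262): 10 bp

[1,2,2,5,5,6,6,6,6,7,7,7,8,9,9,10,10,10,10,11,11,12,13,14,17,17,18,23]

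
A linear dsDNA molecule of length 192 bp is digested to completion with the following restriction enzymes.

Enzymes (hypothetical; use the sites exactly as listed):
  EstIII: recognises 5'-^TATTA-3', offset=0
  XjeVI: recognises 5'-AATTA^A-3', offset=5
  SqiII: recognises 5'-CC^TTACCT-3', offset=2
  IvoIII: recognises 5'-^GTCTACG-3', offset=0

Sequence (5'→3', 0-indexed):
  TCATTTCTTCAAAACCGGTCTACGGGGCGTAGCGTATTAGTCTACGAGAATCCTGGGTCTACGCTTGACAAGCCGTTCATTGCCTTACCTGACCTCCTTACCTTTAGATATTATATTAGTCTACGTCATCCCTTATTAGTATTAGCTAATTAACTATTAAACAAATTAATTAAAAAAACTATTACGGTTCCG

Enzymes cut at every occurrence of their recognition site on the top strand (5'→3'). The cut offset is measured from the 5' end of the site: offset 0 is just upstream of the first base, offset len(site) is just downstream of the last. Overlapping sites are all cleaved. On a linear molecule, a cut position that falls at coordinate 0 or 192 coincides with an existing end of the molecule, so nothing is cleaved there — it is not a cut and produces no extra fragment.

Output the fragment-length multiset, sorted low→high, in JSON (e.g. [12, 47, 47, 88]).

[2,4,5,5,5,6,7,11,13,13,13,14,15,17,17,17,28]

Scan for sites:
  EstIII TATTA/0: at [34, 108, 113, 133, 139, 154, 179] ⇒ [34, 108, 113, 133, 139, 154, 179]
  XjeVI AATTAA/5: at [147, 163, 167] ⇒ [152, 168, 172]
  SqiII CCTTACCT/2: at [82, 95] ⇒ [84, 97]
  IvoIII GTCTACG/0: at [17, 39, 56, 118] ⇒ [17, 39, 56, 118]

All cut coordinates (distinct, sorted): [17, 34, 39, 56, 84, 97, 108, 113, 118, 133, 139, 152, 154, 168, 172, 179]

Fragments:
  [0,17): 17 bp
  [17,34): 17 bp
  [34,39): 5 bp
  [39,56): 17 bp
  [56,84): 28 bp
  [84,97): 13 bp
  [97,108): 11 bp
  [108,113): 5 bp
  [113,118): 5 bp
  [118,133): 15 bp
  [133,139): 6 bp
  [139,152): 13 bp
  [152,154): 2 bp
  [154,168): 14 bp
  [168,172): 4 bp
  [172,179): 7 bp
  [179,192): 13 bp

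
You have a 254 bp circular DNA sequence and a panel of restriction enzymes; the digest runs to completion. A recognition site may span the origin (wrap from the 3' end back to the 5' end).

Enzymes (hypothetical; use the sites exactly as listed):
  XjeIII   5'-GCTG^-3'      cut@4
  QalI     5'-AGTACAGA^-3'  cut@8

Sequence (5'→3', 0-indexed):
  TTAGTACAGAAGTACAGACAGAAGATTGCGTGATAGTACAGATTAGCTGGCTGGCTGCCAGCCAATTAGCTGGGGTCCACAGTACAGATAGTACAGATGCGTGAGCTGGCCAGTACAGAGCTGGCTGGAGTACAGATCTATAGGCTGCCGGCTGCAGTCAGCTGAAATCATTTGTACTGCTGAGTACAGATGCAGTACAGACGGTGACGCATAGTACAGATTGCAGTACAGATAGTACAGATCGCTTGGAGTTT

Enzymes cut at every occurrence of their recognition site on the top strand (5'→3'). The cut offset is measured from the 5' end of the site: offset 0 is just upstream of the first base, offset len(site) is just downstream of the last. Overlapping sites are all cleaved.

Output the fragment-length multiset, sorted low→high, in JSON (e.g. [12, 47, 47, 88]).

[4,4,4,4,7,7,8,8,9,9,9,10,11,11,11,11,12,15,16,18,19,23,24]

Scan for sites:
  XjeIII GCTG/4: at [45, 49, 53, 68, 104, 119, 123, 143, 150, 160, 178] ⇒ [49, 53, 57, 72, 108, 123, 127, 147, 154, 164, 182]
  QalI AGTACAGA/8: at [2, 10, 34, 80, 89, 111, 128, 182, 193, 212, 224, 233] ⇒ [10, 18, 42, 88, 97, 119, 136, 190, 201, 220, 232, 241]

Pooled cuts: [10, 18, 42, 49, 53, 57, 72, 88, 97, 108, 119, 123, 127, 136, 147, 154, 164, 182, 190, 201, 220, 232, 241]

Fragment lengths:
  10→18: 8 bp
  18→42: 24 bp
  42→49: 7 bp
  49→53: 4 bp
  53→57: 4 bp
  57→72: 15 bp
  72→88: 16 bp
  88→97: 9 bp
  97→108: 11 bp
  108→119: 11 bp
  119→123: 4 bp
  123→127: 4 bp
  127→136: 9 bp
  136→147: 11 bp
  147→154: 7 bp
  154→164: 10 bp
  164→182: 18 bp
  182→190: 8 bp
  190→201: 11 bp
  201→220: 19 bp
  220→232: 12 bp
  232→241: 9 bp
  241→10 (wrap): 254-241+10 = 23 bp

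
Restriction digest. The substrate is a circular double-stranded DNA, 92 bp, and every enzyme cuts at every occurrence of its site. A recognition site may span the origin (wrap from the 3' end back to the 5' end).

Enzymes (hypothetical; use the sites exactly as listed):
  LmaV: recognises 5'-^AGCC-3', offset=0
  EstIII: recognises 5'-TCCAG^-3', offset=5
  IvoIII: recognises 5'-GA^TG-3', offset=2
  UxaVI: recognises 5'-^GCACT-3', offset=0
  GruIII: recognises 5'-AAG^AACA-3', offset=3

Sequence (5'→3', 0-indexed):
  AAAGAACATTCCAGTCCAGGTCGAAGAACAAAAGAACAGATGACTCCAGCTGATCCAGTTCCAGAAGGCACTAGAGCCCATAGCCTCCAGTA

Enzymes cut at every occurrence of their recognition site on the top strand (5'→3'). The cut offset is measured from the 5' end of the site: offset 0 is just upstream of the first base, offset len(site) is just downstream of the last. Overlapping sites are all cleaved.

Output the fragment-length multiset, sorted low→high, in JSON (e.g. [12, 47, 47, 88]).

Per-enzyme occurrences:
  LmaV AGCC/0: at [74, 81] ⇒ [74, 81]
  EstIII TCCAG/5: at [9, 14, 44, 53, 59, 85] ⇒ [14, 19, 49, 58, 64, 90]
  IvoIII GATG/2: at [38] ⇒ [40]
  UxaVI GCACT/0: at [67] ⇒ [67]
  GruIII AAGAACA/3: at [1, 23, 31] ⇒ [4, 26, 34]

All cut coordinates (distinct, sorted): [4, 14, 19, 26, 34, 40, 49, 58, 64, 67, 74, 81, 90]

Fragments:
  4→14: 10 bp
  14→19: 5 bp
  19→26: 7 bp
  26→34: 8 bp
  34→40: 6 bp
  40→49: 9 bp
  49→58: 9 bp
  58→64: 6 bp
  64→67: 3 bp
  67→74: 7 bp
  74→81: 7 bp
  81→90: 9 bp
  90→4 (wrap): 92-90+4 = 6 bp

[3,5,6,6,6,7,7,7,8,9,9,9,10]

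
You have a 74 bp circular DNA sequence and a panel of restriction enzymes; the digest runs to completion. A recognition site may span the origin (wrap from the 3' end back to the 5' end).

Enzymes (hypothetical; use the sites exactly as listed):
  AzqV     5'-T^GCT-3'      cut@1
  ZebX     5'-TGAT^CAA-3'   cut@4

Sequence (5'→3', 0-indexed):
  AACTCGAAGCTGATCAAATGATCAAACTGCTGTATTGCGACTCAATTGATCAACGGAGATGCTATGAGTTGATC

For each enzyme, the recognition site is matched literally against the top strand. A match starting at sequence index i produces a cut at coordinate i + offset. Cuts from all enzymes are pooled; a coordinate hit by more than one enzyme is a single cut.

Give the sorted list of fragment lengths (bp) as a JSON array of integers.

[6,8,10,13,15,22]

Site scan:
  AzqV (TGCT, off=1): starts [27, 59] → cuts [28, 60]
  ZebX (TGATCAA, off=4): starts [10, 18, 46, 69] → cuts [14, 22, 50, 73]

Pooled cuts: [14, 22, 28, 50, 60, 73]

Fragment lengths:
  14→22: 8 bp
  22→28: 6 bp
  28→50: 22 bp
  50→60: 10 bp
  60→73: 13 bp
  73→14 (wrap): 74-73+14 = 15 bp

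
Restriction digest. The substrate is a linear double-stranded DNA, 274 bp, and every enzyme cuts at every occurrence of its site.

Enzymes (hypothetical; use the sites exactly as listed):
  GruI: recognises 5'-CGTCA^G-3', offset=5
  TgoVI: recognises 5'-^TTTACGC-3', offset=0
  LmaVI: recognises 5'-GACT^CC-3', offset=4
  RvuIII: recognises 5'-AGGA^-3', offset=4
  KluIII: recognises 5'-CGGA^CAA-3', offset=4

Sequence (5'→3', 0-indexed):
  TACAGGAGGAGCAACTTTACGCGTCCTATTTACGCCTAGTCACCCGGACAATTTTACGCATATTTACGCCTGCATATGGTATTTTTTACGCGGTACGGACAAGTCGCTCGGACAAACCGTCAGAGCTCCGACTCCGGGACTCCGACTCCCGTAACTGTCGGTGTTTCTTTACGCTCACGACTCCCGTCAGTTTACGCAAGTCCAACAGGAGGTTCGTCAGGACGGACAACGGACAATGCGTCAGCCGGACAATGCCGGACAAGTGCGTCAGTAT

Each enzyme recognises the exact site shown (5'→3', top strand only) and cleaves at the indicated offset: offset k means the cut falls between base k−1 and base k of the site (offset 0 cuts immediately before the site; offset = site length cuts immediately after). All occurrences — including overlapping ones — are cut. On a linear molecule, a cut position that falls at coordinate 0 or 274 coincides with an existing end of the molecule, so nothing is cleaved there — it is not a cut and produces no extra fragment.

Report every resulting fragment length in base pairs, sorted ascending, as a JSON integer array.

Scan for sites:
  GruI CGTCAG/5: at [117, 184, 214, 238, 265] ⇒ [122, 189, 219, 243, 270]
  TgoVI TTTACGC/0: at [15, 28, 52, 62, 84, 167, 190] ⇒ [15, 28, 52, 62, 84, 167, 190]
  LmaVI GACTCC/4: at [129, 137, 143, 178] ⇒ [133, 141, 147, 182]
  RvuIII AGGA/4: at [3, 6, 206, 218] ⇒ [7, 10, 210, 222]
  KluIII CGGACAA/4: at [44, 95, 108, 222, 229, 245, 255] ⇒ [48, 99, 112, 226, 233, 249, 259]

All cut coordinates (distinct, sorted): [7, 10, 15, 28, 48, 52, 62, 84, 99, 112, 122, 133, 141, 147, 167, 182, 189, 190, 210, 219, 222, 226, 233, 243, 249, 259, 270]

Fragments:
  [0,7): 7 bp
  [7,10): 3 bp
  [10,15): 5 bp
  [15,28): 13 bp
  [28,48): 20 bp
  [48,52): 4 bp
  [52,62): 10 bp
  [62,84): 22 bp
  [84,99): 15 bp
  [99,112): 13 bp
  [112,122): 10 bp
  [122,133): 11 bp
  [133,141): 8 bp
  [141,147): 6 bp
  [147,167): 20 bp
  [167,182): 15 bp
  [182,189): 7 bp
  [189,190): 1 bp
  [190,210): 20 bp
  [210,219): 9 bp
  [219,222): 3 bp
  [222,226): 4 bp
  [226,233): 7 bp
  [233,243): 10 bp
  [243,249): 6 bp
  [249,259): 10 bp
  [259,270): 11 bp
  [270,274): 4 bp

[1,3,3,4,4,4,5,6,6,7,7,7,8,9,10,10,10,10,11,11,13,13,15,15,20,20,20,22]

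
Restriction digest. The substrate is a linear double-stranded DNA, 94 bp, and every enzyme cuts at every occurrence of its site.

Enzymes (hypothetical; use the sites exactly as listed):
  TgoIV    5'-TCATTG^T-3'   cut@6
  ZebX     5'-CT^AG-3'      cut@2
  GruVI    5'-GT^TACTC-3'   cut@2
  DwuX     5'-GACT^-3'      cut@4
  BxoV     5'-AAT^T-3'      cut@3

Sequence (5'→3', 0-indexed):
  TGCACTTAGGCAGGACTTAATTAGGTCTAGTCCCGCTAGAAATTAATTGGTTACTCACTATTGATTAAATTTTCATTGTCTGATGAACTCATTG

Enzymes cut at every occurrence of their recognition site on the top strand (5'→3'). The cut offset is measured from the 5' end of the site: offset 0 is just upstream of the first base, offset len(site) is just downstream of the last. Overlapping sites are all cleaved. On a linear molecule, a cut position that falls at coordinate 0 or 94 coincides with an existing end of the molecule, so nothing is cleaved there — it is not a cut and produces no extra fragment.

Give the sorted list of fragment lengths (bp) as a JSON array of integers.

[4,4,4,6,7,8,9,16,17,19]

Site scan:
  TgoIV (TCATTGT, off=6): starts [72] → cuts [78]
  ZebX (CTAG, off=2): starts [26, 35] → cuts [28, 37]
  GruVI (GTTACTC, off=2): starts [49] → cuts [51]
  DwuX (GACT, off=4): starts [13] → cuts [17]
  BxoV (AATT, off=3): starts [18, 40, 44, 67] → cuts [21, 43, 47, 70]

All cut coordinates (distinct, sorted): [17, 21, 28, 37, 43, 47, 51, 70, 78]

Fragment lengths:
  [0,17): 17 bp
  [17,21): 4 bp
  [21,28): 7 bp
  [28,37): 9 bp
  [37,43): 6 bp
  [43,47): 4 bp
  [47,51): 4 bp
  [51,70): 19 bp
  [70,78): 8 bp
  [78,94): 16 bp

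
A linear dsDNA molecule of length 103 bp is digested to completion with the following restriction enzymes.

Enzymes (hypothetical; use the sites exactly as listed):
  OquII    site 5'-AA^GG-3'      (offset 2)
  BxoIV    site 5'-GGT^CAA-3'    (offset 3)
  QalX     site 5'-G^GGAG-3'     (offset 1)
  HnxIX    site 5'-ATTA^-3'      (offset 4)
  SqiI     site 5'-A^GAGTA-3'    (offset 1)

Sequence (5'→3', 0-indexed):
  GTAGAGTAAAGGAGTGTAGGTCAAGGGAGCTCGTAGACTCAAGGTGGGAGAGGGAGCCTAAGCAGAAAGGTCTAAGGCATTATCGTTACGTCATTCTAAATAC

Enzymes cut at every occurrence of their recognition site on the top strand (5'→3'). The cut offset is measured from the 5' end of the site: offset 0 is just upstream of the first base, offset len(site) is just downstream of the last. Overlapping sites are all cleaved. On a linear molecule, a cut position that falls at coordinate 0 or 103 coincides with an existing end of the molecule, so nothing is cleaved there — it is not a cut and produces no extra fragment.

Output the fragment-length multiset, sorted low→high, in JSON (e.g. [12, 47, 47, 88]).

Scan for sites:
  OquII (AAGG, off=2): starts [8, 22, 40, 66, 73] → cuts [10, 24, 42, 68, 75]
  BxoIV (GGTCAA, off=3): starts [18] → cuts [21]
  QalX (GGGAG, off=1): starts [24, 45, 51] → cuts [25, 46, 52]
  HnxIX (ATTA, off=4): starts [78] → cuts [82]
  SqiI (AGAGTA, off=1): starts [2] → cuts [3]

All cut coordinates (distinct, sorted): [3, 10, 21, 24, 25, 42, 46, 52, 68, 75, 82]

Fragment lengths:
  [0,3): 3 bp
  [3,10): 7 bp
  [10,21): 11 bp
  [21,24): 3 bp
  [24,25): 1 bp
  [25,42): 17 bp
  [42,46): 4 bp
  [46,52): 6 bp
  [52,68): 16 bp
  [68,75): 7 bp
  [75,82): 7 bp
  [82,103): 21 bp

[1,3,3,4,6,7,7,7,11,16,17,21]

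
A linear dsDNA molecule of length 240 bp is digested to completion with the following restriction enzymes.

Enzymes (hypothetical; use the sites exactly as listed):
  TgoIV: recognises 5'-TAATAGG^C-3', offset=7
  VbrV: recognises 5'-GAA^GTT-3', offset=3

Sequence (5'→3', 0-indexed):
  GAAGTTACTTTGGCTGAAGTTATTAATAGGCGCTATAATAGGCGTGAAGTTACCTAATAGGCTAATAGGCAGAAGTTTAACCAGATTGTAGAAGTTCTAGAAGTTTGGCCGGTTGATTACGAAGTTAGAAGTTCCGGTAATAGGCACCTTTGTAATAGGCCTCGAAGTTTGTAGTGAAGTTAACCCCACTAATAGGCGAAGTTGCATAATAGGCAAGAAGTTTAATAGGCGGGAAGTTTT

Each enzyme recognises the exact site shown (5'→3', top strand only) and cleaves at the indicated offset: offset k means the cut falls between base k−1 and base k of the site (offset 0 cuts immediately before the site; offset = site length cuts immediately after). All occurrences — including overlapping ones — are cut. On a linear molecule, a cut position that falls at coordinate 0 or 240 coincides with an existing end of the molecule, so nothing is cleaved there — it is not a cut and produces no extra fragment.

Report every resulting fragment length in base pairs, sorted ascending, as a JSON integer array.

[3,4,5,5,6,6,6,7,7,8,9,10,12,12,12,13,13,14,15,15,18,19,21]

Site scan:
  TgoIV TAATAGGC/7: at [23, 35, 54, 62, 137, 152, 189, 206, 222] ⇒ [30, 42, 61, 69, 144, 159, 196, 213, 229]
  VbrV GAAGTT/3: at [0, 15, 45, 71, 90, 99, 120, 127, 163, 175, 197, 216, 232] ⇒ [3, 18, 48, 74, 93, 102, 123, 130, 166, 178, 200, 219, 235]

Pooled cuts: [3, 18, 30, 42, 48, 61, 69, 74, 93, 102, 123, 130, 144, 159, 166, 178, 196, 200, 213, 219, 229, 235]

Fragments:
  [0,3): 3 bp
  [3,18): 15 bp
  [18,30): 12 bp
  [30,42): 12 bp
  [42,48): 6 bp
  [48,61): 13 bp
  [61,69): 8 bp
  [69,74): 5 bp
  [74,93): 19 bp
  [93,102): 9 bp
  [102,123): 21 bp
  [123,130): 7 bp
  [130,144): 14 bp
  [144,159): 15 bp
  [159,166): 7 bp
  [166,178): 12 bp
  [178,196): 18 bp
  [196,200): 4 bp
  [200,213): 13 bp
  [213,219): 6 bp
  [219,229): 10 bp
  [229,235): 6 bp
  [235,240): 5 bp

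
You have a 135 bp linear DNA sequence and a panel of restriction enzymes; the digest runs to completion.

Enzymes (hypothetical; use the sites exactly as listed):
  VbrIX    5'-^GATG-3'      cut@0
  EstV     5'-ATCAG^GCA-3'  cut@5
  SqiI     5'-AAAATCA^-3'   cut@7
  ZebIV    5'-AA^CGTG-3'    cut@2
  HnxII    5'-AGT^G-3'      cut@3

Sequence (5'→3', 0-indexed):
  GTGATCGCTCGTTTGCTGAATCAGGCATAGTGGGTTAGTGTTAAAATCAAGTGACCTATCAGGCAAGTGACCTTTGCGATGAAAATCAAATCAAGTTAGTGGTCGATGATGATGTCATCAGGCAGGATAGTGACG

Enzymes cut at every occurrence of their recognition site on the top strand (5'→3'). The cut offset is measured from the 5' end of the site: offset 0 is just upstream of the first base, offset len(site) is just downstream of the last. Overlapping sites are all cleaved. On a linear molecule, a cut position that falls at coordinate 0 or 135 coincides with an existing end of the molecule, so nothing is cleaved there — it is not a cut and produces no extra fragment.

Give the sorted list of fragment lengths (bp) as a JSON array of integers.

[3,3,3,4,4,6,7,8,9,10,10,10,11,11,12,24]

Per-enzyme occurrences:
  VbrIX (GATG, off=0): starts [77, 104, 107, 110] → cuts [77, 104, 107, 110]
  EstV (ATCAGGCA, off=5): starts [19, 57, 116] → cuts [24, 62, 121]
  SqiI (AAAATCA, off=7): starts [42, 81] → cuts [49, 88]
  ZebIV (AACGTG, off=2): no sites
  HnxII (AGTG, off=3): starts [28, 36, 49, 65, 97, 128] → cuts [31, 39, 52, 68, 100, 131]

Pooled cuts: [24, 31, 39, 49, 52, 62, 68, 77, 88, 100, 104, 107, 110, 121, 131]

Fragments:
  [0,24): 24 bp
  [24,31): 7 bp
  [31,39): 8 bp
  [39,49): 10 bp
  [49,52): 3 bp
  [52,62): 10 bp
  [62,68): 6 bp
  [68,77): 9 bp
  [77,88): 11 bp
  [88,100): 12 bp
  [100,104): 4 bp
  [104,107): 3 bp
  [107,110): 3 bp
  [110,121): 11 bp
  [121,131): 10 bp
  [131,135): 4 bp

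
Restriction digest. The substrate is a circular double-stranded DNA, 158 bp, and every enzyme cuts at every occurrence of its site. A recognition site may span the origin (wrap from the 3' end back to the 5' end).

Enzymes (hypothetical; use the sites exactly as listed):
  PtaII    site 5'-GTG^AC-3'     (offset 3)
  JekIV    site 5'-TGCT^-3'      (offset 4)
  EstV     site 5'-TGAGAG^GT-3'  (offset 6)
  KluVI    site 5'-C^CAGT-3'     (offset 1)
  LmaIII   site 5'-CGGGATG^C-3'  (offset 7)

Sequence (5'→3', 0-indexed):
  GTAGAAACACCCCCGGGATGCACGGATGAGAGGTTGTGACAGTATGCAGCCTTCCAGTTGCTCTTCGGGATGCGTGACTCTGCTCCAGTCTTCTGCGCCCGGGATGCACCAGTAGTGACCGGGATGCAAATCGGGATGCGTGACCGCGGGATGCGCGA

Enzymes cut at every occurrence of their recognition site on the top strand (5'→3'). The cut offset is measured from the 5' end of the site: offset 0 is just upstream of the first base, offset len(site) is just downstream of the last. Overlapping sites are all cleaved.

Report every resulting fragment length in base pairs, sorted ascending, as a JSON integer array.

Per-enzyme occurrences:
  PtaII GTGAC/3: at [35, 73, 114, 139] ⇒ [38, 76, 117, 142]
  JekIV TGCT/4: at [58, 80] ⇒ [62, 84]
  EstV TGAGAGGT/6: at [26] ⇒ [32]
  KluVI CCAGT/1: at [53, 84, 108] ⇒ [54, 85, 109]
  LmaIII CGGGATGC/7: at [13, 65, 99, 119, 131, 146] ⇒ [20, 72, 106, 126, 138, 153]

All cut coordinates (distinct, sorted): [20, 32, 38, 54, 62, 72, 76, 84, 85, 106, 109, 117, 126, 138, 142, 153]

Fragment lengths:
  20→32: 12 bp
  32→38: 6 bp
  38→54: 16 bp
  54→62: 8 bp
  62→72: 10 bp
  72→76: 4 bp
  76→84: 8 bp
  84→85: 1 bp
  85→106: 21 bp
  106→109: 3 bp
  109→117: 8 bp
  117→126: 9 bp
  126→138: 12 bp
  138→142: 4 bp
  142→153: 11 bp
  153→20 (wrap): 158-153+20 = 25 bp

[1,3,4,4,6,8,8,8,9,10,11,12,12,16,21,25]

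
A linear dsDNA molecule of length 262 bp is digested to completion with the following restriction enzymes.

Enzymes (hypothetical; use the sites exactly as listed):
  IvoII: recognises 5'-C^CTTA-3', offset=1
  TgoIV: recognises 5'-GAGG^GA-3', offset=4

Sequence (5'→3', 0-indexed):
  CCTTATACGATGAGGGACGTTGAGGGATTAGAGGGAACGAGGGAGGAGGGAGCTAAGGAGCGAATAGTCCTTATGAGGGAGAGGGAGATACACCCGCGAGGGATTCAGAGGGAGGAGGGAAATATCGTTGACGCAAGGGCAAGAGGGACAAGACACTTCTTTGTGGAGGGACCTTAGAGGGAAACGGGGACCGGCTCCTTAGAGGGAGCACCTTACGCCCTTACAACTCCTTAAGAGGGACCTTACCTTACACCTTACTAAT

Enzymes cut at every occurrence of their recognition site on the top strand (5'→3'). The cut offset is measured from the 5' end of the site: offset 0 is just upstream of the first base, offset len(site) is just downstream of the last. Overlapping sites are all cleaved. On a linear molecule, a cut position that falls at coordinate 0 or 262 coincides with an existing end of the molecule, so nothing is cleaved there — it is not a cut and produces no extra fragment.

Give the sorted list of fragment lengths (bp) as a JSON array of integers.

Scan for sites:
  IvoII CCTTA/1: at [0, 68, 171, 196, 210, 218, 228, 240, 245, 252] ⇒ [1, 69, 172, 197, 211, 219, 229, 241, 246, 253]
  TgoIV GAGGGA/4: at [11, 21, 30, 38, 45, 74, 80, 97, 107, 114, 142, 165, 176, 201, 234] ⇒ [15, 25, 34, 42, 49, 78, 84, 101, 111, 118, 146, 169, 180, 205, 238]

All cut coordinates (distinct, sorted): [1, 15, 25, 34, 42, 49, 69, 78, 84, 101, 111, 118, 146, 169, 172, 180, 197, 205, 211, 219, 229, 238, 241, 246, 253]

Fragment lengths:
  [0,1): 1 bp
  [1,15): 14 bp
  [15,25): 10 bp
  [25,34): 9 bp
  [34,42): 8 bp
  [42,49): 7 bp
  [49,69): 20 bp
  [69,78): 9 bp
  [78,84): 6 bp
  [84,101): 17 bp
  [101,111): 10 bp
  [111,118): 7 bp
  [118,146): 28 bp
  [146,169): 23 bp
  [169,172): 3 bp
  [172,180): 8 bp
  [180,197): 17 bp
  [197,205): 8 bp
  [205,211): 6 bp
  [211,219): 8 bp
  [219,229): 10 bp
  [229,238): 9 bp
  [238,241): 3 bp
  [241,246): 5 bp
  [246,253): 7 bp
  [253,262): 9 bp

[1,3,3,5,6,6,7,7,7,8,8,8,8,9,9,9,9,10,10,10,14,17,17,20,23,28]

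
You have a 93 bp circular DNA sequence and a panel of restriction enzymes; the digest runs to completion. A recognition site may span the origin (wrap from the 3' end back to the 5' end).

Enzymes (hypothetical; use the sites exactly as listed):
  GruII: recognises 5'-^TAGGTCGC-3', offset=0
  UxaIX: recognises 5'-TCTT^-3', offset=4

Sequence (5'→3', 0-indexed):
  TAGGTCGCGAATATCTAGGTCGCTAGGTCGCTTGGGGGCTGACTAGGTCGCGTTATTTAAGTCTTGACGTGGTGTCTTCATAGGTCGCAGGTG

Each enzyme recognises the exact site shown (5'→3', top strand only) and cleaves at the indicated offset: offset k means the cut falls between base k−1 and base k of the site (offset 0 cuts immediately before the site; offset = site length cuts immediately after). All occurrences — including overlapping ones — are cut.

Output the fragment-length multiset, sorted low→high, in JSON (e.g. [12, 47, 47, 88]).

Site scan:
  GruII (TAGGTCGC, off=0): starts [0, 15, 23, 43, 80] → cuts [0, 15, 23, 43, 80]
  UxaIX (TCTT, off=4): starts [61, 74] → cuts [65, 78]

All cut coordinates (distinct, sorted): [0, 15, 23, 43, 65, 78, 80]

Fragment lengths:
  0→15: 15 bp
  15→23: 8 bp
  23→43: 20 bp
  43→65: 22 bp
  65→78: 13 bp
  78→80: 2 bp
  80→0 (wrap): 93-80+0 = 13 bp

[2,8,13,13,15,20,22]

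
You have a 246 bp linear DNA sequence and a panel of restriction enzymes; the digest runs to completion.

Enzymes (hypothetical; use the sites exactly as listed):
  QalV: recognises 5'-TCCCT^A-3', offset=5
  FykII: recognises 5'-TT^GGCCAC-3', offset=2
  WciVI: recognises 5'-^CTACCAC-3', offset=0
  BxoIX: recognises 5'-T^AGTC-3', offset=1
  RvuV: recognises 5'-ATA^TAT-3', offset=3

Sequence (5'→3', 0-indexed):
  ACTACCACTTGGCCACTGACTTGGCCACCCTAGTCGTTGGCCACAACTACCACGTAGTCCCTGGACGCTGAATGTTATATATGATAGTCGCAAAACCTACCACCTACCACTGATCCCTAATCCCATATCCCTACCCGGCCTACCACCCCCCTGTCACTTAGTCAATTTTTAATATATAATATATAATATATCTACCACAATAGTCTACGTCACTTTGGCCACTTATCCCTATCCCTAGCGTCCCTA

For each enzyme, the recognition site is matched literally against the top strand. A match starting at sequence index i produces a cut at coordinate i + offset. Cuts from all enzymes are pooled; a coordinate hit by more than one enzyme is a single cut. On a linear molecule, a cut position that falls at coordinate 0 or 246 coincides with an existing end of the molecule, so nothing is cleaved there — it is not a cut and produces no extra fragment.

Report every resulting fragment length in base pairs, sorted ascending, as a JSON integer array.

Per-enzyme occurrences:
  QalV TCCCTA/5: at [113, 127, 225, 231, 240] ⇒ [118, 132, 230, 236, 245]
  FykII TTGGCCAC/2: at [8, 20, 36, 214] ⇒ [10, 22, 38, 216]
  WciVI CTACCAC/0: at [1, 46, 96, 103, 139, 191] ⇒ [1, 46, 96, 103, 139, 191]
  BxoIX TAGTC/1: at [30, 54, 84, 158, 200] ⇒ [31, 55, 85, 159, 201]
  RvuV ATATAT/3: at [76, 171, 178, 185] ⇒ [79, 174, 181, 188]

All cut coordinates (distinct, sorted): [1, 10, 22, 31, 38, 46, 55, 79, 85, 96, 103, 118, 132, 139, 159, 174, 181, 188, 191, 201, 216, 230, 236, 245]

Fragments:
  [0,1): 1 bp
  [1,10): 9 bp
  [10,22): 12 bp
  [22,31): 9 bp
  [31,38): 7 bp
  [38,46): 8 bp
  [46,55): 9 bp
  [55,79): 24 bp
  [79,85): 6 bp
  [85,96): 11 bp
  [96,103): 7 bp
  [103,118): 15 bp
  [118,132): 14 bp
  [132,139): 7 bp
  [139,159): 20 bp
  [159,174): 15 bp
  [174,181): 7 bp
  [181,188): 7 bp
  [188,191): 3 bp
  [191,201): 10 bp
  [201,216): 15 bp
  [216,230): 14 bp
  [230,236): 6 bp
  [236,245): 9 bp
  [245,246): 1 bp

[1,1,3,6,6,7,7,7,7,7,8,9,9,9,9,10,11,12,14,14,15,15,15,20,24]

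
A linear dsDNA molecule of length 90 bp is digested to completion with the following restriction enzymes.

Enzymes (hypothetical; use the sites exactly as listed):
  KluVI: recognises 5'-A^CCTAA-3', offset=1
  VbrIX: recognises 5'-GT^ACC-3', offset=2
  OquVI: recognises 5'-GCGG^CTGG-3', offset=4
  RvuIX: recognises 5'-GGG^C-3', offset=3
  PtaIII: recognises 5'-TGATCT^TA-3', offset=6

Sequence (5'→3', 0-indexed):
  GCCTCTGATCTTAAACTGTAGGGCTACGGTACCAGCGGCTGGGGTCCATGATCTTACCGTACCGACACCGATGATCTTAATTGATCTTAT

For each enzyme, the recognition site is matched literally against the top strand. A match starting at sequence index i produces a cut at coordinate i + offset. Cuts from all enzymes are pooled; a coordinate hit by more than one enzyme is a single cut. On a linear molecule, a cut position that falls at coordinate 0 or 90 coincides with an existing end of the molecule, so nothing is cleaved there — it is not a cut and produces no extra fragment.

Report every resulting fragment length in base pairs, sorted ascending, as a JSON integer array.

[3,6,7,8,10,11,12,16,17]

Scan for sites:
  KluVI (ACCTAA, off=1): no sites
  VbrIX GTACC/2: at [28, 58] ⇒ [30, 60]
  OquVI GCGGCTGG/4: at [34] ⇒ [38]
  RvuIX GGGC/3: at [20] ⇒ [23]
  PtaIII TGATCTTA/6: at [5, 48, 71, 81] ⇒ [11, 54, 77, 87]

Pooled cuts: [11, 23, 30, 38, 54, 60, 77, 87]

Fragments:
  [0,11): 11 bp
  [11,23): 12 bp
  [23,30): 7 bp
  [30,38): 8 bp
  [38,54): 16 bp
  [54,60): 6 bp
  [60,77): 17 bp
  [77,87): 10 bp
  [87,90): 3 bp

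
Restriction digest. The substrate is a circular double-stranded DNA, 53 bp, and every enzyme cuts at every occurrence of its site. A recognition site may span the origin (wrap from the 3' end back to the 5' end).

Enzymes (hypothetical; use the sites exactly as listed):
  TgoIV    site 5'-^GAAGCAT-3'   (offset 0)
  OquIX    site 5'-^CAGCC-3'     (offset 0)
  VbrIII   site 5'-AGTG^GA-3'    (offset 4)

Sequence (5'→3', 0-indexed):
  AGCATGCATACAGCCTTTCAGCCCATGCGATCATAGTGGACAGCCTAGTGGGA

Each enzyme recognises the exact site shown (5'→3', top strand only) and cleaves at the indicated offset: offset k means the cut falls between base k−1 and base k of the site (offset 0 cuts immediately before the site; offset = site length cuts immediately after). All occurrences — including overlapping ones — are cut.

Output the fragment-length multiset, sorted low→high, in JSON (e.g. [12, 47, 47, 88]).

Scan for sites:
  TgoIV (GAAGCAT, off=0): starts [51] → cuts [51]
  OquIX (CAGCC, off=0): starts [10, 18, 40] → cuts [10, 18, 40]
  VbrIII (AGTGGA, off=4): starts [34] → cuts [38]

Pooled cuts: [10, 18, 38, 40, 51]

Fragment lengths:
  10→18: 8 bp
  18→38: 20 bp
  38→40: 2 bp
  40→51: 11 bp
  51→10 (wrap): 53-51+10 = 12 bp

[2,8,11,12,20]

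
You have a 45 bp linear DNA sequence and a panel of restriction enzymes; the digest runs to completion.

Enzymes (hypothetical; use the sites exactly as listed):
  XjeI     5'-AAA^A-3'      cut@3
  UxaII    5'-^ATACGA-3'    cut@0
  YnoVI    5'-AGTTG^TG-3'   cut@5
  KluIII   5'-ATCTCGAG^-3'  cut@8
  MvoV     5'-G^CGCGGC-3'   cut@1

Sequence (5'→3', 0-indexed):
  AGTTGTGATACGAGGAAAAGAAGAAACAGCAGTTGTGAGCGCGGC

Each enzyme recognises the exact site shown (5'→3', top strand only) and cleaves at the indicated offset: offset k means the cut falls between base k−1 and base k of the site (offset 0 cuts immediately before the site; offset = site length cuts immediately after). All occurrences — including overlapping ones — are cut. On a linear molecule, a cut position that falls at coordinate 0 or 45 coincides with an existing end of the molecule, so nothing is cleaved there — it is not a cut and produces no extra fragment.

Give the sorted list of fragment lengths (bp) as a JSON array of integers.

[2,4,5,6,11,17]

Site scan:
  XjeI AAAA/3: at [15] ⇒ [18]
  UxaII ATACGA/0: at [7] ⇒ [7]
  YnoVI AGTTGTG/5: at [0, 30] ⇒ [5, 35]
  KluIII (ATCTCGAG, off=8): no sites
  MvoV GCGCGGC/1: at [38] ⇒ [39]

Pooled cuts: [5, 7, 18, 35, 39]

Fragment lengths:
  [0,5): 5 bp
  [5,7): 2 bp
  [7,18): 11 bp
  [18,35): 17 bp
  [35,39): 4 bp
  [39,45): 6 bp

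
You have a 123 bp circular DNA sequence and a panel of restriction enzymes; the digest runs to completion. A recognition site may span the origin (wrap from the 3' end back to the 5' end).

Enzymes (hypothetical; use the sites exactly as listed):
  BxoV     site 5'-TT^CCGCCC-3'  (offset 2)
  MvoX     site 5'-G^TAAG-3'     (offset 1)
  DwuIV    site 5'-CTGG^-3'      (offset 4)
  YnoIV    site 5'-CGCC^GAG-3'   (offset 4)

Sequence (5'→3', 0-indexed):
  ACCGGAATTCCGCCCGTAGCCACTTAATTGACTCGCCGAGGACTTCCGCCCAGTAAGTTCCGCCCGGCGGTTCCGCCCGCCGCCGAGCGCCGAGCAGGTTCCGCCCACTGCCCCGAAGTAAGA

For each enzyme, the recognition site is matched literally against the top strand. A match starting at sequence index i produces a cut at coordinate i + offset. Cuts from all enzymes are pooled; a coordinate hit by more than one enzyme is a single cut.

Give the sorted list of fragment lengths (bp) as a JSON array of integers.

[6,7,8,8,9,12,13,14,18,28]

Site scan:
  BxoV (TTCCGCCC, off=2): starts [7, 43, 57, 70, 98] → cuts [9, 45, 59, 72, 100]
  MvoX (GTAAG, off=1): starts [52, 117] → cuts [53, 118]
  DwuIV (CTGG, off=4): no sites
  YnoIV (CGCCGAG, off=4): starts [33, 80, 87] → cuts [37, 84, 91]

Pooled cuts: [9, 37, 45, 53, 59, 72, 84, 91, 100, 118]

Fragment lengths:
  9→37: 28 bp
  37→45: 8 bp
  45→53: 8 bp
  53→59: 6 bp
  59→72: 13 bp
  72→84: 12 bp
  84→91: 7 bp
  91→100: 9 bp
  100→118: 18 bp
  118→9 (wrap): 123-118+9 = 14 bp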